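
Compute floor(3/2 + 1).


3/2 = 1.5
1.5 + 1 = 2.5
floor(2.5) = 2

2


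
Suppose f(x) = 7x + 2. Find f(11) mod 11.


f(11) = 79
79 mod 11 = 2

2


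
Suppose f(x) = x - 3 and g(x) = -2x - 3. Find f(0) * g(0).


f(0) = -3
g(0) = -3
Product = 9

9


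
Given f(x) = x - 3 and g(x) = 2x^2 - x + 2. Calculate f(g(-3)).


g(-3) = 23
f(23) = 20

20


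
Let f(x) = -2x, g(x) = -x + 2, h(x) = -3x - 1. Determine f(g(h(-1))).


h(-1) = 2
g(2) = 0
f(0) = 0

0


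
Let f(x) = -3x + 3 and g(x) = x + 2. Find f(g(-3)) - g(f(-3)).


f(g(-3)) = 6
g(f(-3)) = 14
Difference = -8

-8


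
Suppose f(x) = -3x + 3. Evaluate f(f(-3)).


-33


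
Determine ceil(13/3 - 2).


13/3 = 4.3333
4.3333 - 2 = 2.3333
ceil(2.3333) = 3

3


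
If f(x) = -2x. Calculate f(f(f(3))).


f(3) = -6
f(-6) = 12
f(12) = -24

-24


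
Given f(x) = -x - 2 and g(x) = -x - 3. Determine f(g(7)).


8


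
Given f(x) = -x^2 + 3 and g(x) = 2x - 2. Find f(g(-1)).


g(-1) = -4
f(-4) = (-1)*(-4)^2 + 3 = -13

-13


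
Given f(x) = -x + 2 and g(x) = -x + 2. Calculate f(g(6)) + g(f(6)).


f(g(6)) = 6
g(f(6)) = 6
Sum = 12

12


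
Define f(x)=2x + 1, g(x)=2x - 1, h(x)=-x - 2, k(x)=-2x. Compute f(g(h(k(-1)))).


-17


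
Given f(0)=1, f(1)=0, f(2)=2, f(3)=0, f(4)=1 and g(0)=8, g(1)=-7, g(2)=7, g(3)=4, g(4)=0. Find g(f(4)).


f(4) = 1
g(1) = -7

-7


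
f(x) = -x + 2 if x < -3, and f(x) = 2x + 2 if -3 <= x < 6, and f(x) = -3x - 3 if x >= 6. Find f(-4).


-4 satisfies x < -3
f(-4) = 6

6


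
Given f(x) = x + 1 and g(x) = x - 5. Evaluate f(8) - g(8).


f(8) = 9
g(8) = 3
Difference = 6

6


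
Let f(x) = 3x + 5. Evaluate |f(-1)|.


2


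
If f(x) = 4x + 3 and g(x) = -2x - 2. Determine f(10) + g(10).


f(10) = 43
g(10) = -22
Sum = 21

21


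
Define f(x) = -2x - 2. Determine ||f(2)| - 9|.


3


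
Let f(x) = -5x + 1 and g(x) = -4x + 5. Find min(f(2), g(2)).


f(2) = -9
g(2) = -3
min = -9

-9


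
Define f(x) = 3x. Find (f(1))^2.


f(1) = 3
(3)^2 = 9

9


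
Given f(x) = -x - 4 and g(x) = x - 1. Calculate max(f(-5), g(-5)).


f(-5) = 1
g(-5) = -6
max = 1

1


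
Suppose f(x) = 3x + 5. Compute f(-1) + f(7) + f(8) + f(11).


f(-1) = 2
f(7) = 26
f(8) = 29
f(11) = 38
Sum = 95

95


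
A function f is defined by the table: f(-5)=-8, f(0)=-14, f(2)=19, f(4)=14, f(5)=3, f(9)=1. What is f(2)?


Reading from the table at x = 2

19


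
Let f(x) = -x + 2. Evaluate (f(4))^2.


f(4) = -2
(-2)^2 = 4

4


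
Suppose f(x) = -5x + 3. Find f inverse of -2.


Solve -5x + 3 = -2
x = (-2 - 3) / (-5) = 1

1


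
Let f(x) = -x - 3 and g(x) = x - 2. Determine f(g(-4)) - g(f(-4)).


f(g(-4)) = 3
g(f(-4)) = -1
Difference = 4

4


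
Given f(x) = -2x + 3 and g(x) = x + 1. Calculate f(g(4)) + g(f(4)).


f(g(4)) = -7
g(f(4)) = -4
Sum = -11

-11


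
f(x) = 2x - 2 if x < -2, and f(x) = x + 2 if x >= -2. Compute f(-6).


-6 satisfies x < -2
f(-6) = -14

-14


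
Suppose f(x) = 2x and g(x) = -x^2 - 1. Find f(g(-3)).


g(-3) = -10
f(-10) = -20

-20


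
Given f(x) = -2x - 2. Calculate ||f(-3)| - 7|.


f(-3) = 4
|4| = 4
|4 - 7| = 3

3


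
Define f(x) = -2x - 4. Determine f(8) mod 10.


f(8) = -20
-20 mod 10 = 0

0


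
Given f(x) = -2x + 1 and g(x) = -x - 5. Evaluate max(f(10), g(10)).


f(10) = -19
g(10) = -15
max = -15

-15


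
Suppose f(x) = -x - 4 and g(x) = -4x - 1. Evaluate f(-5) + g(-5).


f(-5) = 1
g(-5) = 19
Sum = 20

20


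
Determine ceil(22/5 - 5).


22/5 = 4.4
4.4 - 5 = -0.6
ceil(-0.6) = 0

0


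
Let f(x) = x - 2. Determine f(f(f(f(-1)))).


-9


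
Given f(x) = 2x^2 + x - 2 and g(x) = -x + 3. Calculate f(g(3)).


-2


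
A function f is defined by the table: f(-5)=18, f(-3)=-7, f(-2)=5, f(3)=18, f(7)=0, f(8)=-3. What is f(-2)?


Reading from the table at x = -2

5


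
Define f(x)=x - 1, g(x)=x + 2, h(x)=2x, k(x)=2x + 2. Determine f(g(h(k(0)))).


k(0) = 2
h(2) = 4
g(4) = 6
f(6) = 5

5


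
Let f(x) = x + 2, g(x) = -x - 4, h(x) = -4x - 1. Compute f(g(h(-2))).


-9


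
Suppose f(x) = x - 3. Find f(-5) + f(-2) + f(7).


f(-5) = -8
f(-2) = -5
f(7) = 4
Sum = -9

-9


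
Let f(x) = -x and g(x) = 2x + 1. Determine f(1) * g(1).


f(1) = -1
g(1) = 3
Product = -3

-3


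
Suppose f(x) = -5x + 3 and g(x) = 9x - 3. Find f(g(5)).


g(5) = 42
f(42) = -207

-207


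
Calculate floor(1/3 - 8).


1/3 = 0.3333
0.3333 - 8 = -7.6667
floor(-7.6667) = -8

-8


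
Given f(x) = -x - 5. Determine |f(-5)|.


f(-5) = 0
|0| = 0

0


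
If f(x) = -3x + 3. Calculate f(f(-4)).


f(-4) = 15
f(15) = -42

-42


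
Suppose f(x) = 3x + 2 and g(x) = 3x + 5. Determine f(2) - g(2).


f(2) = 8
g(2) = 11
Difference = -3

-3


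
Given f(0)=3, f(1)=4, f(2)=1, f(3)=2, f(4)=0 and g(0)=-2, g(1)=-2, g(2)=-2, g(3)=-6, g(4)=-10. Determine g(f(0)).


f(0) = 3
g(3) = -6

-6


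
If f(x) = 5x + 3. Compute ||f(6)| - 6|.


27


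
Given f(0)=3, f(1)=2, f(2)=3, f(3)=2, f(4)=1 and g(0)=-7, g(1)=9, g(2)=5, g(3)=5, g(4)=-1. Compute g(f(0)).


f(0) = 3
g(3) = 5

5


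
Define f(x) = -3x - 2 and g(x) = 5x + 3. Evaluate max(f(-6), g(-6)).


f(-6) = 16
g(-6) = -27
max = 16

16


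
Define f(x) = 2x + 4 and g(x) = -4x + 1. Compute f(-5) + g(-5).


f(-5) = -6
g(-5) = 21
Sum = 15

15


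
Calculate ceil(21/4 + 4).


21/4 = 5.25
5.25 + 4 = 9.25
ceil(9.25) = 10

10


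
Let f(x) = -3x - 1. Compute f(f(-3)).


-25


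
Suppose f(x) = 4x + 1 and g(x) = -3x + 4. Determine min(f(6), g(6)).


f(6) = 25
g(6) = -14
min = -14

-14


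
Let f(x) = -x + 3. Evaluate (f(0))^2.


f(0) = 3
(3)^2 = 9

9


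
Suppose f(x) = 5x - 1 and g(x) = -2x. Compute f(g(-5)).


g(-5) = 10
f(10) = 49

49


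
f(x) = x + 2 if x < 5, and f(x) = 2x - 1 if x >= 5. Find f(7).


13


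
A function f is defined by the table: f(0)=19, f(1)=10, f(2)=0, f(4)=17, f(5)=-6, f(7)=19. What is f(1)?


Reading from the table at x = 1

10


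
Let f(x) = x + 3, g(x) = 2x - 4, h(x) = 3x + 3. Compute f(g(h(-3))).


-13


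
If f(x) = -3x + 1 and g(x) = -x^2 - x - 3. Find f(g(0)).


g(0) = -3
f(-3) = 10

10


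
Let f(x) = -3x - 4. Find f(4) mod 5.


f(4) = -16
-16 mod 5 = 4

4


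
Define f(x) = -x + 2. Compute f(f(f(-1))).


f(-1) = 3
f(3) = -1
f(-1) = 3

3


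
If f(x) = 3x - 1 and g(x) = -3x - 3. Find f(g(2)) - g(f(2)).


f(g(2)) = -28
g(f(2)) = -18
Difference = -10

-10


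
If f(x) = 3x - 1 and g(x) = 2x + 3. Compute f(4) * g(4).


f(4) = 11
g(4) = 11
Product = 121

121


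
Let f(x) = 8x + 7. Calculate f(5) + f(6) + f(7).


f(5) = 47
f(6) = 55
f(7) = 63
Sum = 165

165


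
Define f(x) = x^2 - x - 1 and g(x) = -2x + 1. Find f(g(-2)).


g(-2) = 5
f(5) = 1*(5)^2 - 1*(5) - 1 = 19

19


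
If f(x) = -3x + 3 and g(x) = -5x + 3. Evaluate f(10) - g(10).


f(10) = -27
g(10) = -47
Difference = 20

20


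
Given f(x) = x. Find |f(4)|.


4


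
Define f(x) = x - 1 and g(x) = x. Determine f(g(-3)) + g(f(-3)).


f(g(-3)) = -4
g(f(-3)) = -4
Sum = -8

-8


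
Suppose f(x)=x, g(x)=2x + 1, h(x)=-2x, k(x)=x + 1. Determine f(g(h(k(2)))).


k(2) = 3
h(3) = -6
g(-6) = -11
f(-11) = -11

-11


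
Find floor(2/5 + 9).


9


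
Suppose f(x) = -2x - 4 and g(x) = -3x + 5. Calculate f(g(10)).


46


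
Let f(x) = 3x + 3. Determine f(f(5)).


f(5) = 18
f(18) = 57

57


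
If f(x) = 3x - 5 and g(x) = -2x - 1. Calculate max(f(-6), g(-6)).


f(-6) = -23
g(-6) = 11
max = 11

11


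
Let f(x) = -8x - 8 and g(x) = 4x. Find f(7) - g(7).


f(7) = -64
g(7) = 28
Difference = -92

-92


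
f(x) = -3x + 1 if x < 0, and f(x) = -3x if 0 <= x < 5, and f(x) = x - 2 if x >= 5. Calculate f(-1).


-1 satisfies x < 0
f(-1) = 4

4


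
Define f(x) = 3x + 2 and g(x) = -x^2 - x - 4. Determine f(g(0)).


-10


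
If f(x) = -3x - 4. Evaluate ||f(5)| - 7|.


f(5) = -19
|-19| = 19
|19 - 7| = 12

12


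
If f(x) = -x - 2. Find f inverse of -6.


Solve -x - 2 = -6
x = (-6 + 2) / (-1) = 4

4


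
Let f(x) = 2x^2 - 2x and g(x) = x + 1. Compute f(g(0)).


0


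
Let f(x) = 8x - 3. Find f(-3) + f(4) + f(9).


f(-3) = -27
f(4) = 29
f(9) = 69
Sum = 71

71


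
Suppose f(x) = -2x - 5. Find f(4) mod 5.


f(4) = -13
-13 mod 5 = 2

2


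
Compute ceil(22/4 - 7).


22/4 = 5.5
5.5 - 7 = -1.5
ceil(-1.5) = -1

-1


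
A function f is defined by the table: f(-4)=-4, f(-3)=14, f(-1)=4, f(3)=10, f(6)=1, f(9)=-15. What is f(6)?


Reading from the table at x = 6

1


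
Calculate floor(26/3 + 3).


26/3 = 8.6667
8.6667 + 3 = 11.6667
floor(11.6667) = 11

11


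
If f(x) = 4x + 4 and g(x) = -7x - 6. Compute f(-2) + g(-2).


f(-2) = -4
g(-2) = 8
Sum = 4

4


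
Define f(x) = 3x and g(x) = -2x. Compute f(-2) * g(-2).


-24


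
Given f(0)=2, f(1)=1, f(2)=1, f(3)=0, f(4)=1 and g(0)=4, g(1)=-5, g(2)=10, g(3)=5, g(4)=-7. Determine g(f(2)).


f(2) = 1
g(1) = -5

-5


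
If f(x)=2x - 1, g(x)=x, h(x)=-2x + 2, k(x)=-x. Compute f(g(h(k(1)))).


k(1) = -1
h(-1) = 4
g(4) = 4
f(4) = 7

7


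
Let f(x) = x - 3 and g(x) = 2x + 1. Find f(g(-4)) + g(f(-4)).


f(g(-4)) = -10
g(f(-4)) = -13
Sum = -23

-23


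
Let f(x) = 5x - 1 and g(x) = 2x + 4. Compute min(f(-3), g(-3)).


f(-3) = -16
g(-3) = -2
min = -16

-16


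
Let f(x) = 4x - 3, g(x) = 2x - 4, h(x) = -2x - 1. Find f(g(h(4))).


h(4) = -9
g(-9) = -22
f(-22) = -91

-91


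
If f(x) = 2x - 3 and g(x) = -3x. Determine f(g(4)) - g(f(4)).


-12


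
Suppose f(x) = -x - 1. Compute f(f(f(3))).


f(3) = -4
f(-4) = 3
f(3) = -4

-4


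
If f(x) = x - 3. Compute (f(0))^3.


-27


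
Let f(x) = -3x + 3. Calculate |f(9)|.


f(9) = -24
|-24| = 24

24


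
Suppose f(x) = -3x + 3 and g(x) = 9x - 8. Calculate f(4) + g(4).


19


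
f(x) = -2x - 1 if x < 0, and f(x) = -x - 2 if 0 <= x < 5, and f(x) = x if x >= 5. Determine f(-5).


-5 satisfies x < 0
f(-5) = 9

9


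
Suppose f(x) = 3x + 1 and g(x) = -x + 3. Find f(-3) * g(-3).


f(-3) = -8
g(-3) = 6
Product = -48

-48


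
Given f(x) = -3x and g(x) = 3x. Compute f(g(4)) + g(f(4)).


f(g(4)) = -36
g(f(4)) = -36
Sum = -72

-72


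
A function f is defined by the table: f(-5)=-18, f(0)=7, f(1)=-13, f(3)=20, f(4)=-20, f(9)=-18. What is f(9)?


Reading from the table at x = 9

-18


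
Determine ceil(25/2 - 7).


25/2 = 12.5
12.5 - 7 = 5.5
ceil(5.5) = 6

6


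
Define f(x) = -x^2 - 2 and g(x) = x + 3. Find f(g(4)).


g(4) = 7
f(7) = (-1)*(7)^2 - 2 = -51

-51


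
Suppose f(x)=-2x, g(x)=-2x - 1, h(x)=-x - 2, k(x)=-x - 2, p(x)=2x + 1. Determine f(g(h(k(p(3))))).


30


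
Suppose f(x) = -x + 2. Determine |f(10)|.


f(10) = -8
|-8| = 8

8


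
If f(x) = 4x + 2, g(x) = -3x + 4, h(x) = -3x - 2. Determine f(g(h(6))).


h(6) = -20
g(-20) = 64
f(64) = 258

258


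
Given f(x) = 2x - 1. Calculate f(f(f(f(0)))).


-15


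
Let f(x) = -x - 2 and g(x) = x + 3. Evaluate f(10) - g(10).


-25


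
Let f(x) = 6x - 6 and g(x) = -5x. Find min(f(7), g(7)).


f(7) = 36
g(7) = -35
min = -35

-35


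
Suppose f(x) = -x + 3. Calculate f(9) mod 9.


f(9) = -6
-6 mod 9 = 3

3


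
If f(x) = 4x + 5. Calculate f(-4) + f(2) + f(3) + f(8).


f(-4) = -11
f(2) = 13
f(3) = 17
f(8) = 37
Sum = 56

56


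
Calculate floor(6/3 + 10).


6/3 = 2
2 + 10 = 12
floor(12) = 12

12


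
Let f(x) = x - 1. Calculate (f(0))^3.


-1


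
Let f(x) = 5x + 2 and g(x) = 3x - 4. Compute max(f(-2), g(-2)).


f(-2) = -8
g(-2) = -10
max = -8

-8


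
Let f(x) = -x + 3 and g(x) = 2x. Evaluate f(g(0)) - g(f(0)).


f(g(0)) = 3
g(f(0)) = 6
Difference = -3

-3


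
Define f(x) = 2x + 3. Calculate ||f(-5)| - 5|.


f(-5) = -7
|-7| = 7
|7 - 5| = 2

2


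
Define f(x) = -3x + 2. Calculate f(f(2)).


f(2) = -4
f(-4) = 14

14


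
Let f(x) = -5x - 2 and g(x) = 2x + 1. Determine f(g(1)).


-17


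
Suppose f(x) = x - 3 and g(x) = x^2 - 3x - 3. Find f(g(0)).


g(0) = -3
f(-3) = -6

-6


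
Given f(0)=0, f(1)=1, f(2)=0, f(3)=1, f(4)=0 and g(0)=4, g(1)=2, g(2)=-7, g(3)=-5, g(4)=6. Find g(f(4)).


f(4) = 0
g(0) = 4

4


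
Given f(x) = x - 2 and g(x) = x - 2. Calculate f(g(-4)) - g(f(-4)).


f(g(-4)) = -8
g(f(-4)) = -8
Difference = 0

0


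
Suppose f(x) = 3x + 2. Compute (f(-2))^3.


f(-2) = -4
(-4)^3 = -64

-64


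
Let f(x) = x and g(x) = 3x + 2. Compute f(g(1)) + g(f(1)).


f(g(1)) = 5
g(f(1)) = 5
Sum = 10

10


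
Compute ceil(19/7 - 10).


-7


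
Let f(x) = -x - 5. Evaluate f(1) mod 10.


f(1) = -6
-6 mod 10 = 4

4


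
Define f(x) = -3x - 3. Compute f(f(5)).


f(5) = -18
f(-18) = 51

51


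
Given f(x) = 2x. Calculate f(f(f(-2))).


f(-2) = -4
f(-4) = -8
f(-8) = -16

-16


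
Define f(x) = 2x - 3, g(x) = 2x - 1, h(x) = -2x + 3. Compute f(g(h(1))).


h(1) = 1
g(1) = 1
f(1) = -1

-1


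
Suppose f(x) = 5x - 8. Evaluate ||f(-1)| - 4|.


9


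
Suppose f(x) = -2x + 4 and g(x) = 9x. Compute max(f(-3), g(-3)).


f(-3) = 10
g(-3) = -27
max = 10

10


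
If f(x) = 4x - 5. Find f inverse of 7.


Solve 4x - 5 = 7
x = (7 + 5) / 4 = 3

3


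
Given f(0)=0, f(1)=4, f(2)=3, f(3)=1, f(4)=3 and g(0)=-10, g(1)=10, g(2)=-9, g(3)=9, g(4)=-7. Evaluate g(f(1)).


f(1) = 4
g(4) = -7

-7


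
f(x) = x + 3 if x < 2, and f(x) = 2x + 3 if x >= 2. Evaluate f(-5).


-5 satisfies x < 2
f(-5) = -2

-2


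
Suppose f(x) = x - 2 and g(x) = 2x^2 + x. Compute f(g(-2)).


g(-2) = 6
f(6) = 4

4


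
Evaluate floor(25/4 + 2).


8


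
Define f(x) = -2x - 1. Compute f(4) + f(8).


-26


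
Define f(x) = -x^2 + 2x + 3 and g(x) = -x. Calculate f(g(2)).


g(2) = -2
f(-2) = (-1)*(-2)^2 + 2*(-2) + 3 = -5

-5


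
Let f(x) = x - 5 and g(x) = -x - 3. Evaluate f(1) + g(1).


f(1) = -4
g(1) = -4
Sum = -8

-8


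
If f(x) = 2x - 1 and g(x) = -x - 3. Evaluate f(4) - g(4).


f(4) = 7
g(4) = -7
Difference = 14

14


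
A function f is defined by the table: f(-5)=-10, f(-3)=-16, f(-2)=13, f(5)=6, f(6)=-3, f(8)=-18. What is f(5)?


Reading from the table at x = 5

6


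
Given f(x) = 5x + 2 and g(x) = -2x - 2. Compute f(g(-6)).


g(-6) = 10
f(10) = 52

52


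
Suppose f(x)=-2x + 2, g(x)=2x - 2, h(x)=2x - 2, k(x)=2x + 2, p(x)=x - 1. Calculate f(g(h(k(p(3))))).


-34


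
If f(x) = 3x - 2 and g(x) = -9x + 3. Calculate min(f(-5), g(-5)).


f(-5) = -17
g(-5) = 48
min = -17

-17


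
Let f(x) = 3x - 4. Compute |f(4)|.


8


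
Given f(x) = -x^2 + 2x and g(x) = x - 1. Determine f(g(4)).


g(4) = 3
f(3) = (-1)*(3)^2 + 2*(3) = -3

-3


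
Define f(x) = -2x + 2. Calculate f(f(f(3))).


-18


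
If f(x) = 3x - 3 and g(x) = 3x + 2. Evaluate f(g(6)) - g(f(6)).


f(g(6)) = 57
g(f(6)) = 47
Difference = 10

10


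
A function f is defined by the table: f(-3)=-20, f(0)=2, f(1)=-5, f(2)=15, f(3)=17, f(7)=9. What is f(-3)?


Reading from the table at x = -3

-20


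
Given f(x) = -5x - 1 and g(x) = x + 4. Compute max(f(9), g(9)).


13


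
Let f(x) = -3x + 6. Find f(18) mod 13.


f(18) = -48
-48 mod 13 = 4

4


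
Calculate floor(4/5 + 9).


4/5 = 0.8
0.8 + 9 = 9.8
floor(9.8) = 9

9


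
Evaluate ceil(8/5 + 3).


8/5 = 1.6
1.6 + 3 = 4.6
ceil(4.6) = 5

5


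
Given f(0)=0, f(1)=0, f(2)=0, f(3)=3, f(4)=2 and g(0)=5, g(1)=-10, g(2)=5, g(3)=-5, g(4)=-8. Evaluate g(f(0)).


f(0) = 0
g(0) = 5

5


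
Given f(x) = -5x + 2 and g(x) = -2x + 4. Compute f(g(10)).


g(10) = -16
f(-16) = 82

82


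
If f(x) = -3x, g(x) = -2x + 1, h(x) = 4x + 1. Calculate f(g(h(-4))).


h(-4) = -15
g(-15) = 31
f(31) = -93

-93


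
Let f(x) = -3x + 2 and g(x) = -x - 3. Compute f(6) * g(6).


144


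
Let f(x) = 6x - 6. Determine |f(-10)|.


f(-10) = -66
|-66| = 66

66


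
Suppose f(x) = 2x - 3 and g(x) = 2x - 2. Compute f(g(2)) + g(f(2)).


f(g(2)) = 1
g(f(2)) = 0
Sum = 1

1


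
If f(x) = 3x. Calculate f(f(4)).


36


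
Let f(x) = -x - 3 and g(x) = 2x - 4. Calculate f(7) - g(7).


f(7) = -10
g(7) = 10
Difference = -20

-20


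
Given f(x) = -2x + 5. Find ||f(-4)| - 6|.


f(-4) = 13
|13| = 13
|13 - 6| = 7

7


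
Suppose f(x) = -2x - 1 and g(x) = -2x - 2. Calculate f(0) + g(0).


f(0) = -1
g(0) = -2
Sum = -3

-3


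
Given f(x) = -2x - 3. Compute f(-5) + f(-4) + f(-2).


f(-5) = 7
f(-4) = 5
f(-2) = 1
Sum = 13

13


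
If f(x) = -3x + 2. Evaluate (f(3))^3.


f(3) = -7
(-7)^3 = -343

-343


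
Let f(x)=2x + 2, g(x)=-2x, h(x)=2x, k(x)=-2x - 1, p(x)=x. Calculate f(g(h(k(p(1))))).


p(1) = 1
k(1) = -3
h(-3) = -6
g(-6) = 12
f(12) = 26

26


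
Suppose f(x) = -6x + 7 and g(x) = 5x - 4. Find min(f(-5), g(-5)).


f(-5) = 37
g(-5) = -29
min = -29

-29


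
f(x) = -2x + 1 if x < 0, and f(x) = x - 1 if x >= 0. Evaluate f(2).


2 satisfies x >= 0
f(2) = 1

1


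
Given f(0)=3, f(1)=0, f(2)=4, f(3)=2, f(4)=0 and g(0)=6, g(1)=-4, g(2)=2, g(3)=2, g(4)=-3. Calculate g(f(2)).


f(2) = 4
g(4) = -3

-3


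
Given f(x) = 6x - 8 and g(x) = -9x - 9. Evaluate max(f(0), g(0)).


f(0) = -8
g(0) = -9
max = -8

-8


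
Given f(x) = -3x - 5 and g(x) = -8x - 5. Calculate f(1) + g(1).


f(1) = -8
g(1) = -13
Sum = -21

-21


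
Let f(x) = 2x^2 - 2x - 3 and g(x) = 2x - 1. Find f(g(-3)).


g(-3) = -7
f(-7) = 2*(-7)^2 - 2*(-7) - 3 = 109

109


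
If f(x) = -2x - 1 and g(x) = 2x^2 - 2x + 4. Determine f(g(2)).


-17


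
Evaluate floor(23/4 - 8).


23/4 = 5.75
5.75 - 8 = -2.25
floor(-2.25) = -3

-3


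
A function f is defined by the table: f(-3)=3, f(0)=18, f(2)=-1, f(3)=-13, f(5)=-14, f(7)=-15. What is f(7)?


Reading from the table at x = 7

-15


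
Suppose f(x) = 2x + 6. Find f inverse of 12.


Solve 2x + 6 = 12
x = (12 - 6) / 2 = 3

3


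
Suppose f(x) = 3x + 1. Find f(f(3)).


f(3) = 10
f(10) = 31

31


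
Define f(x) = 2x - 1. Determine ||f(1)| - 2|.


f(1) = 1
|1| = 1
|1 - 2| = 1

1


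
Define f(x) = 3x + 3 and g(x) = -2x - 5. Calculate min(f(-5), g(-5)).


-12


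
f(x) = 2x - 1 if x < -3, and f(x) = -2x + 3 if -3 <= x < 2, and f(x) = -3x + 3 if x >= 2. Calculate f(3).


3 satisfies x >= 2
f(3) = -6

-6


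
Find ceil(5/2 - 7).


5/2 = 2.5
2.5 - 7 = -4.5
ceil(-4.5) = -4

-4


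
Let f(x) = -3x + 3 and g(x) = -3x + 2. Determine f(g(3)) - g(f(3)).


f(g(3)) = 24
g(f(3)) = 20
Difference = 4

4


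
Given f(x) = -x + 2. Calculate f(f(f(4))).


f(4) = -2
f(-2) = 4
f(4) = -2

-2


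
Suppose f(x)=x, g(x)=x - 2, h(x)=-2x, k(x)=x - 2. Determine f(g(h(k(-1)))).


k(-1) = -3
h(-3) = 6
g(6) = 4
f(4) = 4

4


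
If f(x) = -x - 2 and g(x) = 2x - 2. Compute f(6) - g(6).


-18


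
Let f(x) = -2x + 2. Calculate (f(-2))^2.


f(-2) = 6
(6)^2 = 36

36


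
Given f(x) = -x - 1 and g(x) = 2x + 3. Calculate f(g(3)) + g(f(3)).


f(g(3)) = -10
g(f(3)) = -5
Sum = -15

-15


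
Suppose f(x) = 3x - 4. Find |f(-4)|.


f(-4) = -16
|-16| = 16

16


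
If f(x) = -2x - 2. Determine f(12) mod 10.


f(12) = -26
-26 mod 10 = 4

4


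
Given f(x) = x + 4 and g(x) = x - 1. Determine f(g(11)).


14


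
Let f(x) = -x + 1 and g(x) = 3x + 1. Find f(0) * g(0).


f(0) = 1
g(0) = 1
Product = 1

1


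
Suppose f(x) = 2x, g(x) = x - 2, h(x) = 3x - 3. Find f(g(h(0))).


h(0) = -3
g(-3) = -5
f(-5) = -10

-10


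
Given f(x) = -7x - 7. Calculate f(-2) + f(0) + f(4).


f(-2) = 7
f(0) = -7
f(4) = -35
Sum = -35

-35


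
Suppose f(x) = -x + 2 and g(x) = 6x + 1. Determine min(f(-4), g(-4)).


-23


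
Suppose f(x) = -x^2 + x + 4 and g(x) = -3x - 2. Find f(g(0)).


-2


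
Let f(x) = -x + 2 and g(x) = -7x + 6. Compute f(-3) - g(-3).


f(-3) = 5
g(-3) = 27
Difference = -22

-22


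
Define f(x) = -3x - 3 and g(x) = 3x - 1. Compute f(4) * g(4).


f(4) = -15
g(4) = 11
Product = -165

-165


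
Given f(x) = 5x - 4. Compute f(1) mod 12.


1


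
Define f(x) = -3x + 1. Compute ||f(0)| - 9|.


8


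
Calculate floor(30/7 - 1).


30/7 = 4.2857
4.2857 - 1 = 3.2857
floor(3.2857) = 3

3


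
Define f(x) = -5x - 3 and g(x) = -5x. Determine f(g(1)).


g(1) = -5
f(-5) = 22

22


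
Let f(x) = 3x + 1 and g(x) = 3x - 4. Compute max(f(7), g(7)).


f(7) = 22
g(7) = 17
max = 22

22


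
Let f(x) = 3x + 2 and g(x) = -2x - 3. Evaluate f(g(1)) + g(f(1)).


-26


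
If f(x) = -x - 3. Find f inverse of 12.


Solve -x - 3 = 12
x = (12 + 3) / (-1) = -15

-15


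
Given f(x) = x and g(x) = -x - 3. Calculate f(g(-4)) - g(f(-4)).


f(g(-4)) = 1
g(f(-4)) = 1
Difference = 0

0


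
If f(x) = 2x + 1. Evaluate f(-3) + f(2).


f(-3) = -5
f(2) = 5
Sum = 0

0


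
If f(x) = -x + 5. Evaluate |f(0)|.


f(0) = 5
|5| = 5

5


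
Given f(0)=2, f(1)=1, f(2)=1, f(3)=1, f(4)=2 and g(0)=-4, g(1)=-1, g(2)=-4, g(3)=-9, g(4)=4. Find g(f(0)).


-4


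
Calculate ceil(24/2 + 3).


15


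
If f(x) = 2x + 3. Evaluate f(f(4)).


f(4) = 11
f(11) = 25

25


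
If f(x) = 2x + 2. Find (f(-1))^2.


f(-1) = 0
(0)^2 = 0

0


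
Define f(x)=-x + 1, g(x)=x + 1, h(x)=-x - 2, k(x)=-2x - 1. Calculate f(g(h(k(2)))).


k(2) = -5
h(-5) = 3
g(3) = 4
f(4) = -3

-3


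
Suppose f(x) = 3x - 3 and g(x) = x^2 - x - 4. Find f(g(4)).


g(4) = 8
f(8) = 21

21


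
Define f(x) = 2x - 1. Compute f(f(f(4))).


f(4) = 7
f(7) = 13
f(13) = 25

25


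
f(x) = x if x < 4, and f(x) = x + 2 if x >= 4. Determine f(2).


2 satisfies x < 4
f(2) = 2

2


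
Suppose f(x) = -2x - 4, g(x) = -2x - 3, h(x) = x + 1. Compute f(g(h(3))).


h(3) = 4
g(4) = -11
f(-11) = 18

18


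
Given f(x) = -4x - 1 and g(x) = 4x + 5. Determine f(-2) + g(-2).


f(-2) = 7
g(-2) = -3
Sum = 4

4


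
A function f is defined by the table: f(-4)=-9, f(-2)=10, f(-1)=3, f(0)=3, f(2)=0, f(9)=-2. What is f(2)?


Reading from the table at x = 2

0


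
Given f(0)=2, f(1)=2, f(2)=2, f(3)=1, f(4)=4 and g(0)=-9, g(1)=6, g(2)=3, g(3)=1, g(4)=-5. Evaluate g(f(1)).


f(1) = 2
g(2) = 3

3


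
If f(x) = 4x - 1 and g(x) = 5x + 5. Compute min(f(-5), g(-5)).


f(-5) = -21
g(-5) = -20
min = -21

-21


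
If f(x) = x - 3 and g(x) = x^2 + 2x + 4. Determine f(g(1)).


g(1) = 7
f(7) = 4

4


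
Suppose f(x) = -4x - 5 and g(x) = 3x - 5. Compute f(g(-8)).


g(-8) = -29
f(-29) = 111

111


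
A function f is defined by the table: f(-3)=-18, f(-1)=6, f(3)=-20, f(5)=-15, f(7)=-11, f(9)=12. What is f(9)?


Reading from the table at x = 9

12


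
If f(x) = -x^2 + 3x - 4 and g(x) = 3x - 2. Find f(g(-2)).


g(-2) = -8
f(-8) = (-1)*(-8)^2 + 3*(-8) - 4 = -92

-92


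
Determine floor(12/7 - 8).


12/7 = 1.7143
1.7143 - 8 = -6.2857
floor(-6.2857) = -7

-7


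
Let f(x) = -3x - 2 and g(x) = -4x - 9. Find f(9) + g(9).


-74


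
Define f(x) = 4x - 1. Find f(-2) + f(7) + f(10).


f(-2) = -9
f(7) = 27
f(10) = 39
Sum = 57

57


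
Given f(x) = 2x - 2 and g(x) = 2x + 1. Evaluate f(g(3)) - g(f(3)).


f(g(3)) = 12
g(f(3)) = 9
Difference = 3

3


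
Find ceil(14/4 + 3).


14/4 = 3.5
3.5 + 3 = 6.5
ceil(6.5) = 7

7


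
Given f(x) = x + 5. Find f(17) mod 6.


f(17) = 22
22 mod 6 = 4

4


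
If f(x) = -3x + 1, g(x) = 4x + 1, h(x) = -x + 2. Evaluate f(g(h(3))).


h(3) = -1
g(-1) = -3
f(-3) = 10

10


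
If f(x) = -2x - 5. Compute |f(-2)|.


f(-2) = -1
|-1| = 1

1


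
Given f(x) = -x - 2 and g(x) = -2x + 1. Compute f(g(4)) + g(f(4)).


f(g(4)) = 5
g(f(4)) = 13
Sum = 18

18


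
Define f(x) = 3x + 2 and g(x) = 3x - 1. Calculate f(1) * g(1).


f(1) = 5
g(1) = 2
Product = 10

10


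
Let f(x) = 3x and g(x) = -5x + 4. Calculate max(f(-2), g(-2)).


f(-2) = -6
g(-2) = 14
max = 14

14


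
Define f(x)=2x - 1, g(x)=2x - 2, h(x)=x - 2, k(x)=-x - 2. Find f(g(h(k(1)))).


k(1) = -3
h(-3) = -5
g(-5) = -12
f(-12) = -25

-25


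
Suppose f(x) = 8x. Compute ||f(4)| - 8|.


f(4) = 32
|32| = 32
|32 - 8| = 24

24


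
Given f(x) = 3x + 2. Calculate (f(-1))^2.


f(-1) = -1
(-1)^2 = 1

1


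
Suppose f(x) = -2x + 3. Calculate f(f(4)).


f(4) = -5
f(-5) = 13

13


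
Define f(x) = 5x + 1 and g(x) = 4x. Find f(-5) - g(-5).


f(-5) = -24
g(-5) = -20
Difference = -4

-4


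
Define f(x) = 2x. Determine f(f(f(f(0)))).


f(0) = 0
f(0) = 0
f(0) = 0
f(0) = 0

0


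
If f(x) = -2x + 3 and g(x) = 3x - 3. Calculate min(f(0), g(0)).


f(0) = 3
g(0) = -3
min = -3

-3


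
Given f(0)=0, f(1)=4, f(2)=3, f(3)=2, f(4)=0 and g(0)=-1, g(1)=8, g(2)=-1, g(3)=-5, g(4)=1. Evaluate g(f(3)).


f(3) = 2
g(2) = -1

-1


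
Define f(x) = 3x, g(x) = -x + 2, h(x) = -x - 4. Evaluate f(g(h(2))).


24


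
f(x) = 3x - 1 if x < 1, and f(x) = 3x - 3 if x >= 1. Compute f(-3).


-3 satisfies x < 1
f(-3) = -10

-10


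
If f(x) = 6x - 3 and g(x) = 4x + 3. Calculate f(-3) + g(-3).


f(-3) = -21
g(-3) = -9
Sum = -30

-30


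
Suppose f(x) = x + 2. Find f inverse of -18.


-20


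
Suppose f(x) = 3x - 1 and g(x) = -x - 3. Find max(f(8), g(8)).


23


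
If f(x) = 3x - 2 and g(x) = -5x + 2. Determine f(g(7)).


g(7) = -33
f(-33) = -101

-101


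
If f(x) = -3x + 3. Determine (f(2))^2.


f(2) = -3
(-3)^2 = 9

9


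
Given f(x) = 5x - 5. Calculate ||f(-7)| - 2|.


f(-7) = -40
|-40| = 40
|40 - 2| = 38

38


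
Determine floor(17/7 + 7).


17/7 = 2.4286
2.4286 + 7 = 9.4286
floor(9.4286) = 9

9


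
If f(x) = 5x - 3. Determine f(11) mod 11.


f(11) = 52
52 mod 11 = 8

8


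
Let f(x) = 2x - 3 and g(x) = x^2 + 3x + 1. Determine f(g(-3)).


-1


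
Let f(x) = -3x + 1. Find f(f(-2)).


f(-2) = 7
f(7) = -20

-20


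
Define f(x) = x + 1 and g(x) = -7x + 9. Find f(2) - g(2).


f(2) = 3
g(2) = -5
Difference = 8

8


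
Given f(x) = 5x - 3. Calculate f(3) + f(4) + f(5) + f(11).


f(3) = 12
f(4) = 17
f(5) = 22
f(11) = 52
Sum = 103

103


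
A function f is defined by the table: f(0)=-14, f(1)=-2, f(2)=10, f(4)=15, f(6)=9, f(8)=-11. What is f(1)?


Reading from the table at x = 1

-2


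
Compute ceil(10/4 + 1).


10/4 = 2.5
2.5 + 1 = 3.5
ceil(3.5) = 4

4


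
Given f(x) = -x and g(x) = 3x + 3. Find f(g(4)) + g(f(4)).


f(g(4)) = -15
g(f(4)) = -9
Sum = -24

-24


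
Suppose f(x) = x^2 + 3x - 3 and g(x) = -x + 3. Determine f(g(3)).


g(3) = 0
f(0) = 1*(0)^2 + 3*(0) - 3 = -3

-3


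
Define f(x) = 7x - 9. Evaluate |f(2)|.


f(2) = 5
|5| = 5

5


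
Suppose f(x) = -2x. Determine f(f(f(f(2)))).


f(2) = -4
f(-4) = 8
f(8) = -16
f(-16) = 32

32


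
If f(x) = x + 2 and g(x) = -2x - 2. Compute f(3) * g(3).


f(3) = 5
g(3) = -8
Product = -40

-40


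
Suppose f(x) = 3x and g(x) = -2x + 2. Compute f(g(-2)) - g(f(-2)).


f(g(-2)) = 18
g(f(-2)) = 14
Difference = 4

4


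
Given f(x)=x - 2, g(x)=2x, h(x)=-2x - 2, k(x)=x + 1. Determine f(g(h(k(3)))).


k(3) = 4
h(4) = -10
g(-10) = -20
f(-20) = -22

-22


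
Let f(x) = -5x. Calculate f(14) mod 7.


f(14) = -70
-70 mod 7 = 0

0


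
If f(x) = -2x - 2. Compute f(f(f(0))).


f(0) = -2
f(-2) = 2
f(2) = -6

-6


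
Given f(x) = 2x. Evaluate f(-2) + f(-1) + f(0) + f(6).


f(-2) = -4
f(-1) = -2
f(0) = 0
f(6) = 12
Sum = 6

6


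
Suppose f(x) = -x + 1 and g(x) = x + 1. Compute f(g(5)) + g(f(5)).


f(g(5)) = -5
g(f(5)) = -3
Sum = -8

-8


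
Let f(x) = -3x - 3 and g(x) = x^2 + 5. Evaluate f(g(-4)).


g(-4) = 21
f(21) = -66

-66


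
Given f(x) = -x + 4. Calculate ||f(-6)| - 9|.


1


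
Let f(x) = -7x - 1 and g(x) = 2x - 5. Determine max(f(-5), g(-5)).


f(-5) = 34
g(-5) = -15
max = 34

34


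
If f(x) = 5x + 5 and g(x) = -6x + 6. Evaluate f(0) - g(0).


f(0) = 5
g(0) = 6
Difference = -1

-1


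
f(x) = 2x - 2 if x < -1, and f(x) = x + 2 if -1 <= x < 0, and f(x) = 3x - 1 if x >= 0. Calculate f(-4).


-4 satisfies x < -1
f(-4) = -10

-10


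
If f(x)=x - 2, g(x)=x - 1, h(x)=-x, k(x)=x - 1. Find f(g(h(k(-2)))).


k(-2) = -3
h(-3) = 3
g(3) = 2
f(2) = 0

0


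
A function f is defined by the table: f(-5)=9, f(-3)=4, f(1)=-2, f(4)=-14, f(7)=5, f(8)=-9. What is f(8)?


Reading from the table at x = 8

-9


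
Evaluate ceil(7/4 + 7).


7/4 = 1.75
1.75 + 7 = 8.75
ceil(8.75) = 9

9


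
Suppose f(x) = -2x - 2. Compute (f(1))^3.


f(1) = -4
(-4)^3 = -64

-64


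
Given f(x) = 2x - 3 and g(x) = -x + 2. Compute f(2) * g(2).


f(2) = 1
g(2) = 0
Product = 0

0


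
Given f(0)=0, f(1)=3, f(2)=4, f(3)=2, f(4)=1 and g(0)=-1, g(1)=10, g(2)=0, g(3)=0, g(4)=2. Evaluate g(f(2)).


f(2) = 4
g(4) = 2

2


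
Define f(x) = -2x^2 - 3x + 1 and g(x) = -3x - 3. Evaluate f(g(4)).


g(4) = -15
f(-15) = (-2)*(-15)^2 - 3*(-15) + 1 = -404

-404


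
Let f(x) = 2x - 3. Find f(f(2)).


-1


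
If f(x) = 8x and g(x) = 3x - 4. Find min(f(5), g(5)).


f(5) = 40
g(5) = 11
min = 11

11


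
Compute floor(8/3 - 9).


8/3 = 2.6667
2.6667 - 9 = -6.3333
floor(-6.3333) = -7

-7


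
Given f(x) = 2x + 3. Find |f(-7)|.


f(-7) = -11
|-11| = 11

11


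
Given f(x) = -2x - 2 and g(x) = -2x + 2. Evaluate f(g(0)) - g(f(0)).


f(g(0)) = -6
g(f(0)) = 6
Difference = -12

-12


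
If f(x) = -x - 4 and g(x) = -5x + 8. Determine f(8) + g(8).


f(8) = -12
g(8) = -32
Sum = -44

-44


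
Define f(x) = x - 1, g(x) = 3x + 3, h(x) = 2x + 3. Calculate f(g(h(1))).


17


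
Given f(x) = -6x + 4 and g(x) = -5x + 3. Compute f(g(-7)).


g(-7) = 38
f(38) = -224

-224


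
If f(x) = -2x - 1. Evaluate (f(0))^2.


f(0) = -1
(-1)^2 = 1

1


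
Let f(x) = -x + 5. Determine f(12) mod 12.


f(12) = -7
-7 mod 12 = 5

5


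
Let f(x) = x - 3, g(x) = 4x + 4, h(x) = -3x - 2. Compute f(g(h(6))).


h(6) = -20
g(-20) = -76
f(-76) = -79

-79


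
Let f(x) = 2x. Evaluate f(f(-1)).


f(-1) = -2
f(-2) = -4

-4


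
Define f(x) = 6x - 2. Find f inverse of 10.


Solve 6x - 2 = 10
x = (10 + 2) / 6 = 2

2


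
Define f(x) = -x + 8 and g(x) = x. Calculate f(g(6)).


g(6) = 6
f(6) = 2

2


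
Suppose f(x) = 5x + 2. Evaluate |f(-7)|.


f(-7) = -33
|-33| = 33

33


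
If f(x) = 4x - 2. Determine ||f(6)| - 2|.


f(6) = 22
|22| = 22
|22 - 2| = 20

20


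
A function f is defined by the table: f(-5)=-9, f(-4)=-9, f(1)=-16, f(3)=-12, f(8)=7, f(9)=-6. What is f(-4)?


Reading from the table at x = -4

-9


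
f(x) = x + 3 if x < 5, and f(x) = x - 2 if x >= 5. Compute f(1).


1 satisfies x < 5
f(1) = 4

4


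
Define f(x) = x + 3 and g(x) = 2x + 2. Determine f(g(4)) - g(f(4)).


f(g(4)) = 13
g(f(4)) = 16
Difference = -3

-3


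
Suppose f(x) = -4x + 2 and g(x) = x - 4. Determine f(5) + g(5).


f(5) = -18
g(5) = 1
Sum = -17

-17


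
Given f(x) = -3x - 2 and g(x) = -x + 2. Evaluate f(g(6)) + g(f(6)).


f(g(6)) = 10
g(f(6)) = 22
Sum = 32

32


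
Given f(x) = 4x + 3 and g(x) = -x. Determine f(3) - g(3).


f(3) = 15
g(3) = -3
Difference = 18

18


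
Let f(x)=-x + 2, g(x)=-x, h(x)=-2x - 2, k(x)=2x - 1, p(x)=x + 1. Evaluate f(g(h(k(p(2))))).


p(2) = 3
k(3) = 5
h(5) = -12
g(-12) = 12
f(12) = -10

-10


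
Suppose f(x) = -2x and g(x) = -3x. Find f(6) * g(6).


f(6) = -12
g(6) = -18
Product = 216

216


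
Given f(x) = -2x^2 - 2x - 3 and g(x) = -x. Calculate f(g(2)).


g(2) = -2
f(-2) = (-2)*(-2)^2 - 2*(-2) - 3 = -7

-7


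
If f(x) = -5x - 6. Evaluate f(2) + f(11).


f(2) = -16
f(11) = -61
Sum = -77

-77


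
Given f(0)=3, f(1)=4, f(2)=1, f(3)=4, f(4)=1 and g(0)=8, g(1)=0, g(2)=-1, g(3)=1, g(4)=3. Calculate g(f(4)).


f(4) = 1
g(1) = 0

0


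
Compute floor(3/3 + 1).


3/3 = 1
1 + 1 = 2
floor(2) = 2

2


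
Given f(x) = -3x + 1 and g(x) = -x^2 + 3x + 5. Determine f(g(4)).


g(4) = 1
f(1) = -2

-2


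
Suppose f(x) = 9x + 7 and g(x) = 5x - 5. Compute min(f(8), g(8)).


f(8) = 79
g(8) = 35
min = 35

35


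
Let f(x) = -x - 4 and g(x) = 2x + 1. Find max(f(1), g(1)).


3


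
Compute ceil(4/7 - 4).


4/7 = 0.5714
0.5714 - 4 = -3.4286
ceil(-3.4286) = -3

-3


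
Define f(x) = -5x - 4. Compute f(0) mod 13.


f(0) = -4
-4 mod 13 = 9

9


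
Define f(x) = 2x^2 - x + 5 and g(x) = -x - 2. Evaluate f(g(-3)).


g(-3) = 1
f(1) = 2*(1)^2 - 1*(1) + 5 = 6

6


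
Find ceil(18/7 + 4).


18/7 = 2.5714
2.5714 + 4 = 6.5714
ceil(6.5714) = 7

7


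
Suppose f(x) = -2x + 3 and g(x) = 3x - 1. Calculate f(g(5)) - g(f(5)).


f(g(5)) = -25
g(f(5)) = -22
Difference = -3

-3


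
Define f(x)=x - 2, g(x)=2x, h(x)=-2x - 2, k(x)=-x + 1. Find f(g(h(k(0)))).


k(0) = 1
h(1) = -4
g(-4) = -8
f(-8) = -10

-10


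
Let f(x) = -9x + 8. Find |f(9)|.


f(9) = -73
|-73| = 73

73


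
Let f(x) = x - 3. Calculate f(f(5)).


-1


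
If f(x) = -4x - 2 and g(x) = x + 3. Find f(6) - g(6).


f(6) = -26
g(6) = 9
Difference = -35

-35


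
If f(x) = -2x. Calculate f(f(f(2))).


f(2) = -4
f(-4) = 8
f(8) = -16

-16


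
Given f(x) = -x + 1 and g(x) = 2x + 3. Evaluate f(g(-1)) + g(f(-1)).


f(g(-1)) = 0
g(f(-1)) = 7
Sum = 7

7


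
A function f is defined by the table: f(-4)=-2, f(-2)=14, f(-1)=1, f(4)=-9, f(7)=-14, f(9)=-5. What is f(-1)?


Reading from the table at x = -1

1


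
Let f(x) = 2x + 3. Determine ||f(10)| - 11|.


f(10) = 23
|23| = 23
|23 - 11| = 12

12


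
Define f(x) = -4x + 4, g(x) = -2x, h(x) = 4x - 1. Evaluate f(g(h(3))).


92


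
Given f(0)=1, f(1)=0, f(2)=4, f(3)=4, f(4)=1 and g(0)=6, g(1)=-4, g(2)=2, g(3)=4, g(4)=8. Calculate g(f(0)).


f(0) = 1
g(1) = -4

-4


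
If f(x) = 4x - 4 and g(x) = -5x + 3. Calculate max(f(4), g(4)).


12


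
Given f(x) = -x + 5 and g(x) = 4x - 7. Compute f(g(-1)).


g(-1) = -11
f(-11) = 16

16


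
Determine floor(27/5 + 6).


27/5 = 5.4
5.4 + 6 = 11.4
floor(11.4) = 11

11


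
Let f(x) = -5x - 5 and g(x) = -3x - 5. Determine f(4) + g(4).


f(4) = -25
g(4) = -17
Sum = -42

-42


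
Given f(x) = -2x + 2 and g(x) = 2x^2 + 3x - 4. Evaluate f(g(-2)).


6


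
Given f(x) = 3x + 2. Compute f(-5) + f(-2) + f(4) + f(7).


f(-5) = -13
f(-2) = -4
f(4) = 14
f(7) = 23
Sum = 20

20


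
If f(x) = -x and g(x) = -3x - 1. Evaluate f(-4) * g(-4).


f(-4) = 4
g(-4) = 11
Product = 44

44


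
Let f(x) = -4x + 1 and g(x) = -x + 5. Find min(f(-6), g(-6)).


f(-6) = 25
g(-6) = 11
min = 11

11


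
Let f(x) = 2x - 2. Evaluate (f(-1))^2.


f(-1) = -4
(-4)^2 = 16

16


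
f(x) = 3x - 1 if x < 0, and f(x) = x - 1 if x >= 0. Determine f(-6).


-6 satisfies x < 0
f(-6) = -19

-19


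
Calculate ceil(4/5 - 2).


4/5 = 0.8
0.8 - 2 = -1.2
ceil(-1.2) = -1

-1


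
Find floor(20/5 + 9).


20/5 = 4
4 + 9 = 13
floor(13) = 13

13


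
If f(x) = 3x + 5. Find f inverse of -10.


Solve 3x + 5 = -10
x = (-10 - 5) / 3 = -5

-5


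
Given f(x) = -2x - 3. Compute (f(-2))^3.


f(-2) = 1
(1)^3 = 1

1


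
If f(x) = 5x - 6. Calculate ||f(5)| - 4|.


f(5) = 19
|19| = 19
|19 - 4| = 15

15


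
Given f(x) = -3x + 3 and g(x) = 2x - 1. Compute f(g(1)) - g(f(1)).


f(g(1)) = 0
g(f(1)) = -1
Difference = 1

1


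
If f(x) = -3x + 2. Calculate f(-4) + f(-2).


f(-4) = 14
f(-2) = 8
Sum = 22

22


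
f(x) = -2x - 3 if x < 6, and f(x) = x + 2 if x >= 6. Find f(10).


10 satisfies x >= 6
f(10) = 12

12


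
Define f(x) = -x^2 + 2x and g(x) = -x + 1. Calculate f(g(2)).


-3


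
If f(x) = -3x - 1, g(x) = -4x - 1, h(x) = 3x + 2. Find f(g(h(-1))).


h(-1) = -1
g(-1) = 3
f(3) = -10

-10


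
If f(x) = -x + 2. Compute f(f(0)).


f(0) = 2
f(2) = 0

0


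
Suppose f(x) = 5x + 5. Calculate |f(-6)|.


f(-6) = -25
|-25| = 25

25


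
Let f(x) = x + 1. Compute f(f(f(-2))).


1


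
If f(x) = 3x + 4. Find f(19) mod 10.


f(19) = 61
61 mod 10 = 1

1


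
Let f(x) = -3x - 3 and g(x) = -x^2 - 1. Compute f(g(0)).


g(0) = -1
f(-1) = 0

0


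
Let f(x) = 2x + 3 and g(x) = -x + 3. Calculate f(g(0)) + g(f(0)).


f(g(0)) = 9
g(f(0)) = 0
Sum = 9

9


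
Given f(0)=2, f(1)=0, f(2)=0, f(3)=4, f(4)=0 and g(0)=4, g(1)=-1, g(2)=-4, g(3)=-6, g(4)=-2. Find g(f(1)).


f(1) = 0
g(0) = 4

4


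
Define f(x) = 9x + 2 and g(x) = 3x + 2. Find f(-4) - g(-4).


f(-4) = -34
g(-4) = -10
Difference = -24

-24


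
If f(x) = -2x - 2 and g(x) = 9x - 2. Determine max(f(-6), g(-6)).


f(-6) = 10
g(-6) = -56
max = 10

10


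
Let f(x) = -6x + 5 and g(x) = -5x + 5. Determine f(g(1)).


g(1) = 0
f(0) = 5

5


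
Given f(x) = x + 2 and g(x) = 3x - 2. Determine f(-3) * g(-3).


11


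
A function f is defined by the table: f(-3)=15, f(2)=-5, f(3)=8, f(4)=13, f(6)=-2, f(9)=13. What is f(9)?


13


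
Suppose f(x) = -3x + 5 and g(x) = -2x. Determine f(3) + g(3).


f(3) = -4
g(3) = -6
Sum = -10

-10


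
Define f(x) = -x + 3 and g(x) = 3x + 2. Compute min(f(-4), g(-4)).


-10


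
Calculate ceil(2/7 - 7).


2/7 = 0.2857
0.2857 - 7 = -6.7143
ceil(-6.7143) = -6

-6


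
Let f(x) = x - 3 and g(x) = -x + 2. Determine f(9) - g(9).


f(9) = 6
g(9) = -7
Difference = 13

13


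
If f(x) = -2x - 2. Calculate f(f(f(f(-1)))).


f(-1) = 0
f(0) = -2
f(-2) = 2
f(2) = -6

-6


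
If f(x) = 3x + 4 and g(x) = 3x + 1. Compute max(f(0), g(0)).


f(0) = 4
g(0) = 1
max = 4

4


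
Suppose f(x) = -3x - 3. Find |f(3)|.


f(3) = -12
|-12| = 12

12


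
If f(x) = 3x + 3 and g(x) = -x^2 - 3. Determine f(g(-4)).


g(-4) = -19
f(-19) = -54

-54


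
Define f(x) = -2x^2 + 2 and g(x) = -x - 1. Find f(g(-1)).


2


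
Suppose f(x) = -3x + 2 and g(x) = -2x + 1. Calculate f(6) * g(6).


f(6) = -16
g(6) = -11
Product = 176

176


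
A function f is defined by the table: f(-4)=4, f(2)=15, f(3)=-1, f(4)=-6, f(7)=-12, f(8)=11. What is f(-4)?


Reading from the table at x = -4

4


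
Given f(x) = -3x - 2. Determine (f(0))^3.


f(0) = -2
(-2)^3 = -8

-8


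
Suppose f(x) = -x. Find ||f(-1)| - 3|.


f(-1) = 1
|1| = 1
|1 - 3| = 2

2


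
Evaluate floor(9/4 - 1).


9/4 = 2.25
2.25 - 1 = 1.25
floor(1.25) = 1

1


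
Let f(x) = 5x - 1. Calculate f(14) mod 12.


f(14) = 69
69 mod 12 = 9

9


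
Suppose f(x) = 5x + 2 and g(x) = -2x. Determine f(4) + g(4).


f(4) = 22
g(4) = -8
Sum = 14

14


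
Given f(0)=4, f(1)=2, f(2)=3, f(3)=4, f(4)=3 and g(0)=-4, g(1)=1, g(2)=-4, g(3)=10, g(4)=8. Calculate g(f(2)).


f(2) = 3
g(3) = 10

10


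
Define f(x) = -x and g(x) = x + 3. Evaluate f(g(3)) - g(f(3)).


-6
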